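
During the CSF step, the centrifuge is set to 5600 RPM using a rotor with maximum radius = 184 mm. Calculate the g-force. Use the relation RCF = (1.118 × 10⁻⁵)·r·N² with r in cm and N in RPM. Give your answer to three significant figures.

r = 184 mm = 18.4 cm
RCF = 1.118 × 10⁻⁵ × 18.4 × (5600)² = 1.118 × 10⁻⁵ × 18.4 × 31,360,000 ≈ 6,451.1 × g

RCF ≈ 6450 g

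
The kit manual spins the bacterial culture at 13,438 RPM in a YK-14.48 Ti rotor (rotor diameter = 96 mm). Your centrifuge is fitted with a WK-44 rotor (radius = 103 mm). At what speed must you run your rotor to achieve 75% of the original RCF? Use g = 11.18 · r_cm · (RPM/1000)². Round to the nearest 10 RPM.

7940 RPM

Original rotor: r = 96 mm / 2 = 48 mm = 4.8 cm
RCF_original = 11.18 × 4.8 × (13.438)² = 11.18 × 4.8 × 180.579844 ≈ 9,690.6 × g
Target RCF = 0.75 × 9,690.6 ≈ 7,268 × g
Your rotor: r = 103 mm = 10.3 cm
7,268 = 11.18 × 10.3 × (N/1000)²
(N/1000)² = 7,268 / 115.154 = 63.11548
N = 1000 × √63.11548 ≈ 7,944.5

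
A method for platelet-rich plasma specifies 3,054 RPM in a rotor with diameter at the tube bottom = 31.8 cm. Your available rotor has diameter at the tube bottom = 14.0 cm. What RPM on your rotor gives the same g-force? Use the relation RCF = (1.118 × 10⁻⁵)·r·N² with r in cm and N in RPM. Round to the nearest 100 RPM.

Original rotor: r = 31.8 / 2 = 15.9 cm
RCF = 1.118 × 10⁻⁵ × r × N²
RCF_original = 1.118 × 10⁻⁵ × 15.9 × (3054)² = 1.118 × 10⁻⁵ × 15.9 × 9,326,916 ≈ 1,658 × g
Your rotor: r = 14.0 / 2 = 7 cm
1,658 = 1.118 × 10⁻⁵ × 7 × N²
N² = 1,658 / (7.826 × 10⁻⁵) = 21,185,791
N ≈ √21,185,791 ≈ 4,602.8

4600 RPM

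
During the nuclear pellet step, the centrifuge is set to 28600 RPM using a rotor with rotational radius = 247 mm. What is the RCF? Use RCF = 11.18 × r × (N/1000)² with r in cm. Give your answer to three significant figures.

r = 247 mm = 24.7 cm
RCF = 11.18 × 24.7 × (28.6)² = 11.18 × 24.7 × 817.96 ≈ 225,876.4 × g

226000 × g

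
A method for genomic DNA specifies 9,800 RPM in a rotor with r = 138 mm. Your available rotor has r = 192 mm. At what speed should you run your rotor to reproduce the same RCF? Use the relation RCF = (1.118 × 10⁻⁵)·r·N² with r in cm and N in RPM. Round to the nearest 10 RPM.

Original rotor: r = 138 mm = 13.8 cm
RCF_original = 1.118 × 10⁻⁵ × 13.8 × (9800)² = 1.118 × 10⁻⁵ × 13.8 × 96,040,000 ≈ 14,817.4 × g
Your rotor: r = 192 mm = 19.2 cm
14,817.4 = 1.118 × 10⁻⁵ × 19.2 × N²
N² = 14,817.4 / (21.4656 × 10⁻⁵) = 69,028,585
N ≈ √69,028,585 ≈ 8,308.3

8310 RPM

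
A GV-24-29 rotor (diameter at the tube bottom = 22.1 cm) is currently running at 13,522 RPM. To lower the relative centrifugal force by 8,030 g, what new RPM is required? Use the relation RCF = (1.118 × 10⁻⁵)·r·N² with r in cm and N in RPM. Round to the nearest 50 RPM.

N₂ ≈ 10850 RPM

r = 22.1 / 2 = 11.05 cm
Current RCF = 1.118 × 10⁻⁵ × 11.05 × (13522)² = 1.118 × 10⁻⁵ × 11.05 × 182,844,484 ≈ 22,588.4 × g
Target RCF = 22,588.4 − 8,030 = 14,558.4 × g
N² = 14,558.4 / (12.3539 × 10⁻⁵) = 117,844,567
N ≈ √117,844,567 ≈ 10,855.6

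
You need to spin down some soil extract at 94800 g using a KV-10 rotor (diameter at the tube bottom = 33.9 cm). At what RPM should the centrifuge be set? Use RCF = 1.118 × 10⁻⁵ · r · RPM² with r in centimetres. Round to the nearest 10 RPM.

22370 RPM

r = 33.9 / 2 = 16.95 cm
94,800 = 1.118 × 10⁻⁵ × 16.95 × N²
N² = 94,800 / (18.9501 × 10⁻⁵) = 500,261,212
N ≈ √500,261,212 ≈ 22,366.5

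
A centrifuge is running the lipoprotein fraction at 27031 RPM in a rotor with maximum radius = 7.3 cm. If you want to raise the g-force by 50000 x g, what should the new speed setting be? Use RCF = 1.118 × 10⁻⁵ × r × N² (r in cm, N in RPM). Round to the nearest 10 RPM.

Current RCF = 1.118 × 10⁻⁵ × 7.3 × (27031)² = 1.118 × 10⁻⁵ × 7.3 × 730,674,961 ≈ 59,633.3 × g
Target RCF = 59,633.3 + 50,000 = 109,633.3 × g
N² = 109,633.3 / (8.1614 × 10⁻⁵) = 1,343,314,872
N ≈ √1,343,314,872 ≈ 36,651.3

36650 RPM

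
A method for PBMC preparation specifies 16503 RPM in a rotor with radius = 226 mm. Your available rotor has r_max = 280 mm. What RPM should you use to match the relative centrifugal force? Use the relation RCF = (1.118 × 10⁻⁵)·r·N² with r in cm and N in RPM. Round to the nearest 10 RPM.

14830 RPM

Original rotor: r = 226 mm = 22.6 cm
RCF = 1.118 × 10⁻⁵ × r × N²
RCF_original = 1.118 × 10⁻⁵ × 22.6 × (16503)² = 1.118 × 10⁻⁵ × 22.6 × 272,349,009 ≈ 68,813.9 × g
Your rotor: r = 280 mm = 28.0 cm
68,813.9 = 1.118 × 10⁻⁵ × 28 × N²
N² = 68,813.9 / (31.304 × 10⁻⁵) = 219,824,623
N ≈ √219,824,623 ≈ 14,826.5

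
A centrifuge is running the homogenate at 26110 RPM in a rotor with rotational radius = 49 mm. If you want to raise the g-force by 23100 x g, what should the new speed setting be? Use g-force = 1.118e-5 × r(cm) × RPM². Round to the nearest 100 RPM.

33200 RPM

r = 49 mm = 4.9 cm
Current RCF = 1.118 × 10⁻⁵ × 4.9 × (26110)² = 1.118 × 10⁻⁵ × 4.9 × 681,732,100 ≈ 37,346.6 × g
Target RCF = 37,346.6 + 23,100 = 60,446.6 × g
N² = 60,446.6 / (5.4782 × 10⁻⁵) = 1,103,402,577
N ≈ √1,103,402,577 ≈ 33,217.5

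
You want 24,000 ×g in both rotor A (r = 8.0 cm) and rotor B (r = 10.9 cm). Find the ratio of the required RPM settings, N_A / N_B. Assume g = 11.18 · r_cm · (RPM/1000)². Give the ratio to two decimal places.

At fixed RCF, N ∝ 1/√r, so N_A/N_B = √(r_B/r_A) = √(10.9/8.0) = √1.362500 = 1.1673.

1.17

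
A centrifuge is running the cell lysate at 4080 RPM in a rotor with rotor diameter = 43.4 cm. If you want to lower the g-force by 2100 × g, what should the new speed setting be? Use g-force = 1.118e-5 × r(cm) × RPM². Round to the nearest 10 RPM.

r = 43.4 / 2 = 21.7 cm
Current RCF = 1.118 × 10⁻⁵ × 21.7 × (4080)² = 1.118 × 10⁻⁵ × 21.7 × 16,646,400 ≈ 4,038.5 × g
Target RCF = 4,038.5 − 2,100 = 1,938.5 × g
N² = 1,938.5 / (24.2606 × 10⁻⁵) = 7,990,322
N ≈ √7,990,322 ≈ 2,826.7

N₂ ≈ 2830 RPM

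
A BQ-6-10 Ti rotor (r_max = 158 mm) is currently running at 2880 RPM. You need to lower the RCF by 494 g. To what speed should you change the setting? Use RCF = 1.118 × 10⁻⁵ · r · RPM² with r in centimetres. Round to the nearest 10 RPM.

r = 158 mm = 15.8 cm
Current RCF = 1.118 × 10⁻⁵ × 15.8 × (2880)² = 1.118 × 10⁻⁵ × 15.8 × 8,294,400 ≈ 1,465.2 × g
Target RCF = 1,465.2 − 494 = 971.2 × g
N² = 971.2 / (17.6644 × 10⁻⁵) = 5,498,064
N ≈ √5,498,064 ≈ 2,344.8

N₂ ≈ 2340 RPM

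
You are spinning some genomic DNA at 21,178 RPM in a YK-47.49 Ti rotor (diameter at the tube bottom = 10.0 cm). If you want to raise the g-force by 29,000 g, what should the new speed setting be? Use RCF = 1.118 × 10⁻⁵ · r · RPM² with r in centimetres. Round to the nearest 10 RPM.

r = 10.0 / 2 = 5 cm
Current RCF = 1.118 × 10⁻⁵ × 5 × (21178)² = 1.118 × 10⁻⁵ × 5 × 448,507,684 ≈ 25,071.6 × g
Target RCF = 25,071.6 + 29,000 = 54,071.6 × g
N² = 54,071.6 / (5.59 × 10⁻⁵) = 967,291,592
N ≈ √967,291,592 ≈ 31,101.3

N₂ ≈ 31100 RPM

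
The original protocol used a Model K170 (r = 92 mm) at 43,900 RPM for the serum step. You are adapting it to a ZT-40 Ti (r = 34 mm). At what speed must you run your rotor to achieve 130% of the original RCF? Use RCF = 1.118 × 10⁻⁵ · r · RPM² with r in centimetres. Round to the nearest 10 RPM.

82340 RPM

Original rotor: r = 92 mm = 9.2 cm
RCF_original = 1.118 × 10⁻⁵ × 9.2 × (43900)² = 1.118 × 10⁻⁵ × 9.2 × 1,927,210,000 ≈ 198,225.1 × g
Target RCF = 1.3 × 198,225.1 ≈ 257,692.6 × g
Your rotor: r = 34 mm = 3.4 cm
257,692.6 = 1.118 × 10⁻⁵ × 3.4 × N²
N² = 257,692.6 / (3.8012 × 10⁻⁵) = 6,779,243,397
N ≈ √6,779,243,397 ≈ 82,336.2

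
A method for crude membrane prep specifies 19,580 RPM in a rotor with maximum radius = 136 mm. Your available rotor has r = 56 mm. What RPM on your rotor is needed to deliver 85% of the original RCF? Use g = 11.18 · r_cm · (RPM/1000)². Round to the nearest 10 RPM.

Original rotor: r = 136 mm = 13.6 cm
RCF_original = 11.18 × 13.6 × (19.58)² = 11.18 × 13.6 × 383.3764 ≈ 58,291.6 × g
Target RCF = 0.85 × 58,291.6 ≈ 49,547.9 × g
Your rotor: r = 56 mm = 5.6 cm
49,547.9 = 11.18 × 5.6 × (N/1000)²
(N/1000)² = 49,547.9 / 62.608 = 791.3989
N = 1000 × √791.3989 ≈ 28,131.8

≈ 28130 RPM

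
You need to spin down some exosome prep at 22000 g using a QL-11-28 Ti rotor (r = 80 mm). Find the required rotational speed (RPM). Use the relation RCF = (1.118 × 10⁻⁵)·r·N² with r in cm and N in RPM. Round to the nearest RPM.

15684 RPM

r = 80 mm = 8.0 cm
22,000 = 1.118 × 10⁻⁵ × 8 × N²
N² = 22,000 / (8.944 × 10⁻⁵) = 245,974,955
N ≈ √245,974,955 ≈ 15,683.6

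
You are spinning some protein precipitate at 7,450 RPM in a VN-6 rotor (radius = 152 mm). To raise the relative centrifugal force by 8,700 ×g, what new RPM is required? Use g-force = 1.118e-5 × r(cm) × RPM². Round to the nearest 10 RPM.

r = 152 mm = 15.2 cm
Current RCF = 1.118 × 10⁻⁵ × 15.2 × (7450)² = 1.118 × 10⁻⁵ × 15.2 × 55,502,500 ≈ 9,431.9 × g
Target RCF = 9,431.9 + 8,700 = 18,131.9 × g
N² = 18,131.9 / (16.9936 × 10⁻⁵) = 106,698,404
N ≈ √106,698,404 ≈ 10,329.5

N₂ ≈ 10330 RPM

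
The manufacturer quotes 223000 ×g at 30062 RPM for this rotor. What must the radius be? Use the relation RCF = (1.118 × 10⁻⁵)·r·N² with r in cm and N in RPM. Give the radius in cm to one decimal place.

22.1 cm

223000 = 1.118 × 10⁻⁵ × r × (30062)²
r = 223000 / (1.118 × 10⁻⁵ × 903,723,844) = 223000 / 10103.63 ≈ 22.071 cm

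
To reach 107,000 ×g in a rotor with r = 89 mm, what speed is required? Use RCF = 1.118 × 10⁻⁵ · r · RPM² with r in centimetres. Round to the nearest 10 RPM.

r = 89 mm = 8.9 cm
RCF = 1.118 × 10⁻⁵ × r × N²
107,000 = 1.118 × 10⁻⁵ × 8.9 × N²
N² = 107,000 / (9.9502 × 10⁻⁵) = 1,075,355,269
N ≈ √1,075,355,269 ≈ 32,792.6

≈ 32790 RPM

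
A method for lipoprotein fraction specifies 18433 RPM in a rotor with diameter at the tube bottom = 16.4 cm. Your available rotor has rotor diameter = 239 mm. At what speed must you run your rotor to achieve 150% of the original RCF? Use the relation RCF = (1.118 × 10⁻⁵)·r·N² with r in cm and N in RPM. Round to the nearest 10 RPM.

18700 RPM

Original rotor: r = 16.4 / 2 = 8.2 cm
RCF_original = 1.118 × 10⁻⁵ × 8.2 × (18433)² = 1.118 × 10⁻⁵ × 8.2 × 339,775,489 ≈ 31,149.3 × g
Target RCF = 1.5 × 31,149.3 ≈ 46,723.9 × g
Your rotor: r = 239 mm / 2 = 119.5 mm = 11.95 cm
46,723.9 = 1.118 × 10⁻⁵ × 11.95 × N²
N² = 46,723.9 / (13.3601 × 10⁻⁵) = 349,727,173
N ≈ √349,727,173 ≈ 18,701.0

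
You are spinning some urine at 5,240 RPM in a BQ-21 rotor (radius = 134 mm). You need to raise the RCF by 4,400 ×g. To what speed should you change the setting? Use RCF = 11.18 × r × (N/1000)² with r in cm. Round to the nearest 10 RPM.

7540 RPM

r = 134 mm = 13.4 cm
Current RCF = 11.18 × 13.4 × (5.24)² = 11.18 × 13.4 × 27.4576 ≈ 4,113.5 × g
Target RCF = 4,113.5 + 4,400 = 8,513.5 × g
(N/1000)² = 8,513.5 / 149.812 = 56.82789
N = 1000 × √56.82789 ≈ 7,538.4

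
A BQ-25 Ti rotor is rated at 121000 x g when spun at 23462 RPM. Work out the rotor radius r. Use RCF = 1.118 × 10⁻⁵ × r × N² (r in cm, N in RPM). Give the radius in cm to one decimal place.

19.7 cm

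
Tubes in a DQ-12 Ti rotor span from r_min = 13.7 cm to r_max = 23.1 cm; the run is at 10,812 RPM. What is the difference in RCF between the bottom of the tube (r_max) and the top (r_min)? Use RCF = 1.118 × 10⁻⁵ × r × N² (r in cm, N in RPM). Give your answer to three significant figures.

ΔRCF = 1.118 × 10⁻⁵ × (r_max − r_min) × N² = 1.118 × 10⁻⁵ × 9.4 × 116,899,344 ≈ 12,285.2

12300 g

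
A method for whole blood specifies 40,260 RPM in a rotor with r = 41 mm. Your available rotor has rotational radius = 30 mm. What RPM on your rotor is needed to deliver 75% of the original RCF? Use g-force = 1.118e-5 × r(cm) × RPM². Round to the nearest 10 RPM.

≈ 40760 RPM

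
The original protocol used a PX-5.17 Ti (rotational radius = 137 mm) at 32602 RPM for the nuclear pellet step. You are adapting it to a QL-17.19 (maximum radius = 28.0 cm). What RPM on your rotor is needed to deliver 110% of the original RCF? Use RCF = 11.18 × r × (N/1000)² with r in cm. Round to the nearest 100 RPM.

≈ 23900 RPM

Original rotor: r = 137 mm = 13.7 cm
RCF_original = 11.18 × 13.7 × (32.602)² = 11.18 × 13.7 × 1,062.890404 ≈ 162,798.7 × g
Target RCF = 1.1 × 162,798.7 ≈ 179,078.6 × g
179,078.6 = 11.18 × 28 × (N/1000)²
(N/1000)² = 179,078.6 / 313.04 = 572.063
N = 1000 × √572.063 ≈ 23,917.8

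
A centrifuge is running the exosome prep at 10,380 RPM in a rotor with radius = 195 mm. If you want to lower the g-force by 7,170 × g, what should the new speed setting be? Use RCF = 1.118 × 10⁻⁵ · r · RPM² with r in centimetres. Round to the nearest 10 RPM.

r = 195 mm = 19.5 cm
Current RCF = 1.118 × 10⁻⁵ × 19.5 × (10380)² = 1.118 × 10⁻⁵ × 19.5 × 107,744,400 ≈ 23,489.4 × g
Target RCF = 23,489.4 − 7,170 = 16,319.4 × g
N² = 16,319.4 / (21.801 × 10⁻⁵) = 74,856,199
N ≈ √74,856,199 ≈ 8,651.9

≈ 8650 RPM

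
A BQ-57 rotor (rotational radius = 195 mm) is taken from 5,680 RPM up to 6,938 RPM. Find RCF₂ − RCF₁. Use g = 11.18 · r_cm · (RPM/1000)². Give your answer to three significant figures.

r = 195 mm = 19.5 cm
RCF₁ = 11.18 × 19.5 × (5.68)² = 11.18 × 19.5 × 32.2624 ≈ 7,033.5 × g
RCF₂ = 11.18 × 19.5 × (6.938)² = 11.18 × 19.5 × 48.135844 ≈ 10,494.1 × g
Increase = 10,494.1 − 7,033.5 = 3,460.6

≈ 3460 g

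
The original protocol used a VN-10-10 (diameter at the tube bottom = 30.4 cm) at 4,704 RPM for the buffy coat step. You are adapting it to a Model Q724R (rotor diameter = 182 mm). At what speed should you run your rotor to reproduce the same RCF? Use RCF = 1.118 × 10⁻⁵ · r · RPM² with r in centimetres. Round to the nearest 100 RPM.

≈ 6100 RPM

Original rotor: r = 30.4 / 2 = 15.2 cm
RCF_original = 1.118 × 10⁻⁵ × 15.2 × (4704)² = 1.118 × 10⁻⁵ × 15.2 × 22,127,616 ≈ 3,760.3 × g
Your rotor: r = 182 mm / 2 = 91 mm = 9.1 cm
3,760.3 = 1.118 × 10⁻⁵ × 9.1 × N²
N² = 3,760.3 / (10.1738 × 10⁻⁵) = 36,960,624
N ≈ √36,960,624 ≈ 6,079.5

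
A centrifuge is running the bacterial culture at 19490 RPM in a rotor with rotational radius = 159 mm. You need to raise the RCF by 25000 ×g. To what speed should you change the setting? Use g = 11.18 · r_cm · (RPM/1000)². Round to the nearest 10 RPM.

N₂ ≈ 22810 RPM

r = 159 mm = 15.9 cm
Current RCF = 11.18 × 15.9 × (19.49)² = 11.18 × 15.9 × 379.8601 ≈ 67,524.7 × g
Target RCF = 67,524.7 + 25,000 = 92,524.7 × g
(N/1000)² = 92,524.7 / 177.762 = 520.4976
N = 1000 × √520.4976 ≈ 22,814.4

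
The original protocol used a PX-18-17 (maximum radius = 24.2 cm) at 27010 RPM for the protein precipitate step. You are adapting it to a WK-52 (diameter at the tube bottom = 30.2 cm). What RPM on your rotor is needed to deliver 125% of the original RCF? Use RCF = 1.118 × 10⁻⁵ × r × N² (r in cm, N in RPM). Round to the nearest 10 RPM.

RCF_original = 1.118 × 10⁻⁵ × 24.2 × (27010)² = 1.118 × 10⁻⁵ × 24.2 × 729,540,100 ≈ 197,381.5 × g
Target RCF = 1.25 × 197,381.5 ≈ 246,726.9 × g
Your rotor: r = 30.2 / 2 = 15.1 cm
246,726.9 = 1.118 × 10⁻⁵ × 15.1 × N²
N² = 246,726.9 / (16.8818 × 10⁻⁵) = 1,461,496,404
N ≈ √1,461,496,404 ≈ 38,229.5

≈ 38230 RPM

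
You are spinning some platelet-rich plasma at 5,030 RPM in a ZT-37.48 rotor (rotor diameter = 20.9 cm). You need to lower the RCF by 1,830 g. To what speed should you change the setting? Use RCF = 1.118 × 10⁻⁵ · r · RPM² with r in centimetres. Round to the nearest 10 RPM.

N₂ ≈ 3100 RPM

r = 20.9 / 2 = 10.45 cm
Current RCF = 1.118 × 10⁻⁵ × 10.45 × (5030)² = 1.118 × 10⁻⁵ × 10.45 × 25,300,900 ≈ 2,955.9 × g
Target RCF = 2,955.9 − 1,830 = 1,125.9 × g
N² = 1,125.9 / (11.6831 × 10⁻⁵) = 9,636,997
N ≈ √9,636,997 ≈ 3,104.4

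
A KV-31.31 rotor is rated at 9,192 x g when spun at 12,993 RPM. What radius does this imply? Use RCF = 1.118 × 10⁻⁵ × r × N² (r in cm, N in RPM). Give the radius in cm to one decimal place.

≈ 4.9 cm

RCF = 1.118 × 10⁻⁵ × r × N²
9192 = 1.118 × 10⁻⁵ × r × (12993)²
r = 9192 / (1.118 × 10⁻⁵ × 168,818,049) = 9192 / 1887.386 ≈ 4.870 cm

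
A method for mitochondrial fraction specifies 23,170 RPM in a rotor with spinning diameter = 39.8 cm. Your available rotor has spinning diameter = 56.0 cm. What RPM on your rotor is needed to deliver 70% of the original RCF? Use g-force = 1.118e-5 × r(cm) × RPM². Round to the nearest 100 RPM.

≈ 16300 RPM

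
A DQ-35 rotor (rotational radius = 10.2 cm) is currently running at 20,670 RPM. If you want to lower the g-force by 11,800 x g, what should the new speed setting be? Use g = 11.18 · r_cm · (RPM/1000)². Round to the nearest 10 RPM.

≈ 17990 RPM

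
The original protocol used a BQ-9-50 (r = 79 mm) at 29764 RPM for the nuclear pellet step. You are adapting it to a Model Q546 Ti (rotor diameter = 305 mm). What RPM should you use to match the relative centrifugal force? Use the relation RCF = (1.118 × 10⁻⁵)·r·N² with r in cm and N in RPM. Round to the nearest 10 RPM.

21420 RPM

Original rotor: r = 79 mm = 7.9 cm
RCF = 1.118 × 10⁻⁵ × r × N²
RCF_original = 1.118 × 10⁻⁵ × 7.9 × (29764)² = 1.118 × 10⁻⁵ × 7.9 × 885,895,696 ≈ 78,244.1 × g
Your rotor: r = 305 mm / 2 = 152.5 mm = 15.25 cm
78,244.1 = 1.118 × 10⁻⁵ × 15.25 × N²
N² = 78,244.1 / (17.0495 × 10⁻⁵) = 458,923,136
N ≈ √458,923,136 ≈ 21,422.5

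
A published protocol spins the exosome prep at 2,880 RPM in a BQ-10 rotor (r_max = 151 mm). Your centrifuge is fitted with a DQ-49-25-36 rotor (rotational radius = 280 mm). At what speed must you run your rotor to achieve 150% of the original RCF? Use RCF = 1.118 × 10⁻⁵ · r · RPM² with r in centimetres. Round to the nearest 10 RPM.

2590 RPM

Original rotor: r = 151 mm = 15.1 cm
RCF_original = 1.118 × 10⁻⁵ × 15.1 × (2880)² = 1.118 × 10⁻⁵ × 15.1 × 8,294,400 ≈ 1,400.2 × g
Target RCF = 1.5 × 1,400.2 ≈ 2,100.3 × g
Your rotor: r = 280 mm = 28.0 cm
2,100.3 = 1.118 × 10⁻⁵ × 28 × N²
N² = 2,100.3 / (31.304 × 10⁻⁵) = 6,709,366
N ≈ √6,709,366 ≈ 2,590.2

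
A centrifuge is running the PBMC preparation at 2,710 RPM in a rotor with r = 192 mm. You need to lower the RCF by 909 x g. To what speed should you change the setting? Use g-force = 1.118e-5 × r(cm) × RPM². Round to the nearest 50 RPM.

N₂ ≈ 1750 RPM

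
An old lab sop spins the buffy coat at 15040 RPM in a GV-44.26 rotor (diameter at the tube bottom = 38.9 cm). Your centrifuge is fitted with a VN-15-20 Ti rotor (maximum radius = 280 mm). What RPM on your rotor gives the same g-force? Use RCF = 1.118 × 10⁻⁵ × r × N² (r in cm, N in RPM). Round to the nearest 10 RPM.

≈ 12540 RPM

Original rotor: r = 38.9 / 2 = 19.45 cm
RCF_original = 1.118 × 10⁻⁵ × 19.45 × (15040)² = 1.118 × 10⁻⁵ × 19.45 × 226,201,600 ≈ 49,187.8 × g
Your rotor: r = 280 mm = 28.0 cm
49,187.8 = 1.118 × 10⁻⁵ × 28 × N²
N² = 49,187.8 / (31.304 × 10⁻⁵) = 157,129,440
N ≈ √157,129,440 ≈ 12,535.1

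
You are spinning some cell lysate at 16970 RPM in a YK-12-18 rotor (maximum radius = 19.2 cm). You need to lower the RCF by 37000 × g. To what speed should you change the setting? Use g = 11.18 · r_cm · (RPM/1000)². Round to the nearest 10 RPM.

≈ 10750 RPM

Current RCF = 11.18 × 19.2 × (16.97)² = 11.18 × 19.2 × 287.9809 ≈ 61,816.8 × g
Target RCF = 61,816.8 − 37,000 = 24,816.8 × g
(N/1000)² = 24,816.8 / 214.656 = 115.612
N = 1000 × √115.612 ≈ 10,752.3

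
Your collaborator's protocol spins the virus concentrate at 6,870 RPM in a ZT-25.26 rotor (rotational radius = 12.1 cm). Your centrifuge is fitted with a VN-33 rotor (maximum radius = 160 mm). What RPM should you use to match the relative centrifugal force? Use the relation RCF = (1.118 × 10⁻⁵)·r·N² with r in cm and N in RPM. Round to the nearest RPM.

5974 RPM

RCF_original = 1.118 × 10⁻⁵ × 12.1 × (6870)² = 1.118 × 10⁻⁵ × 12.1 × 47,196,900 ≈ 6,384.7 × g
Your rotor: r = 160 mm = 16.0 cm
6,384.7 = 1.118 × 10⁻⁵ × 16 × N²
N² = 6,384.7 / (17.888 × 10⁻⁵) = 35,692,643
N ≈ √35,692,643 ≈ 5,974.3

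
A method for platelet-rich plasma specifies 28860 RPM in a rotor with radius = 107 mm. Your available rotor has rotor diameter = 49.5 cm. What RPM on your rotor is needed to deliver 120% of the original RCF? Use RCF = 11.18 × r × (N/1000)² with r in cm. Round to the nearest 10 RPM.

20790 RPM

Original rotor: r = 107 mm = 10.7 cm
RCF_original = 11.18 × 10.7 × (28.86)² = 11.18 × 10.7 × 832.8996 ≈ 99,636.4 × g
Target RCF = 1.2 × 99,636.4 ≈ 119,563.7 × g
Your rotor: r = 49.5 / 2 = 24.75 cm
119,563.7 = 11.18 × 24.75 × (N/1000)²
(N/1000)² = 119,563.7 / 276.705 = 432.0981
N = 1000 × √432.0981 ≈ 20,787.0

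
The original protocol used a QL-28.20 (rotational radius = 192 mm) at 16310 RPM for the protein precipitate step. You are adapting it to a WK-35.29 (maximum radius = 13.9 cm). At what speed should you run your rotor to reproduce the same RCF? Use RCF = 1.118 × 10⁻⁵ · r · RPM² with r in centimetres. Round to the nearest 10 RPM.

19170 RPM

Original rotor: r = 192 mm = 19.2 cm
RCF_original = 1.118 × 10⁻⁵ × 19.2 × (16310)² = 1.118 × 10⁻⁵ × 19.2 × 266,016,100 ≈ 57,102 × g
57,102 = 1.118 × 10⁻⁵ × 13.9 × N²
N² = 57,102 / (15.5402 × 10⁻⁵) = 367,447,008
N ≈ √367,447,008 ≈ 19,168.9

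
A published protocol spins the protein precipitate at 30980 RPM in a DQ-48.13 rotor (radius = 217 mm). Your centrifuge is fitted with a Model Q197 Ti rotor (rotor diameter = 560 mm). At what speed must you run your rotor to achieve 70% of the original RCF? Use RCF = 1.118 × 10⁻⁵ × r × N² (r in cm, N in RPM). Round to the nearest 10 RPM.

22820 RPM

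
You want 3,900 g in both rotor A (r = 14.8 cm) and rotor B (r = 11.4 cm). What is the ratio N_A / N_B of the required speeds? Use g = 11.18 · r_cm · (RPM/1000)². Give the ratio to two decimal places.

At fixed RCF, N ∝ 1/√r, so N_A/N_B = √(r_B/r_A) = √(11.4/14.8) = √0.770270 = 0.8777.

0.88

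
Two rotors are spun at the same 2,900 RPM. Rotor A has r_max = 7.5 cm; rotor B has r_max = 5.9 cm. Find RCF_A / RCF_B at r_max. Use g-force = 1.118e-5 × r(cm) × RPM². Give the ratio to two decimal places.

At fixed N, RCF ∝ r, so RCF_A/RCF_B = r_A/r_B = 7.5 / 5.9 = 1.2712.

1.27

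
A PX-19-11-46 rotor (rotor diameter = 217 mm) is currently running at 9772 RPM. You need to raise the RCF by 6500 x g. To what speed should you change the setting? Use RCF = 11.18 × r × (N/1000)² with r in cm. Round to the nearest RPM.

r = 217 mm / 2 = 108.5 mm = 10.85 cm
Current RCF = 11.18 × 10.85 × (9.772)² = 11.18 × 10.85 × 95.491984 ≈ 11,583.5 × g
Target RCF = 11,583.5 + 6,500 = 18,083.5 × g
(N/1000)² = 18,083.5 / 121.303 = 149.0771
N = 1000 × √149.0771 ≈ 12,209.7

≈ 12210 RPM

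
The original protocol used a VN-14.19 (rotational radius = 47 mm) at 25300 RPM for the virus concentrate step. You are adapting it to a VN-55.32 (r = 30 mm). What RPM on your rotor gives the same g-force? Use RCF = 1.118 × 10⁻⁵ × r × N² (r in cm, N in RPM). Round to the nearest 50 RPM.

31650 RPM

Original rotor: r = 47 mm = 4.7 cm
RCF_original = 1.118 × 10⁻⁵ × 4.7 × (25300)² = 1.118 × 10⁻⁵ × 4.7 × 640,090,000 ≈ 33,634.2 × g
Your rotor: r = 30 mm = 3.0 cm
33,634.2 = 1.118 × 10⁻⁵ × 3 × N²
N² = 33,634.2 / (3.354 × 10⁻⁵) = 1,002,808,587
N ≈ √1,002,808,587 ≈ 31,667.2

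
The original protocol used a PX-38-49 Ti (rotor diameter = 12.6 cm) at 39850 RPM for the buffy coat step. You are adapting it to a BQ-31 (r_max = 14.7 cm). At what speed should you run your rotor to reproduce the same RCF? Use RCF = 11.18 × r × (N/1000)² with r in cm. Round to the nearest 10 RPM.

≈ 26090 RPM

Original rotor: r = 12.6 / 2 = 6.3 cm
RCF_original = 11.18 × 6.3 × (39.85)² = 11.18 × 6.3 × 1,588.0225 ≈ 111,850.8 × g
111,850.8 = 11.18 × 14.7 × (N/1000)²
(N/1000)² = 111,850.8 / 164.346 = 680.5812
N = 1000 × √680.5812 ≈ 26,088.0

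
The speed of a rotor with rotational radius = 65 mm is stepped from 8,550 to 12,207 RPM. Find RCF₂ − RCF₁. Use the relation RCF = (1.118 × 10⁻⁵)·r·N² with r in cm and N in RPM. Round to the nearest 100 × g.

≈ 5500 ×g

r = 65 mm = 6.5 cm
RCF₁ = 1.118 × 10⁻⁵ × 6.5 × (8550)² = 1.118 × 10⁻⁵ × 6.5 × 73,102,500 ≈ 5,312.4 × g
RCF₂ = 1.118 × 10⁻⁵ × 6.5 × (12207)² = 1.118 × 10⁻⁵ × 6.5 × 149,010,849 ≈ 10,828.6 × g
Increase = 10,828.6 − 5,312.4 = 5,516.2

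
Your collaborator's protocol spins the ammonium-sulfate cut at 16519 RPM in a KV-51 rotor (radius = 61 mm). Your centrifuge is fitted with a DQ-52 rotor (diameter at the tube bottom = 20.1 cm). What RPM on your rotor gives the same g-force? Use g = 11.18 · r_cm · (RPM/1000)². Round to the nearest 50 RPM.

Original rotor: r = 61 mm = 6.1 cm
RCF_original = 11.18 × 6.1 × (16.519)² = 11.18 × 6.1 × 272.877361 ≈ 18,609.7 × g
Your rotor: r = 20.1 / 2 = 10.05 cm
18,609.7 = 11.18 × 10.05 × (N/1000)²
(N/1000)² = 18,609.7 / 112.359 = 165.6271
N = 1000 × √165.6271 ≈ 12,869.6

≈ 12850 RPM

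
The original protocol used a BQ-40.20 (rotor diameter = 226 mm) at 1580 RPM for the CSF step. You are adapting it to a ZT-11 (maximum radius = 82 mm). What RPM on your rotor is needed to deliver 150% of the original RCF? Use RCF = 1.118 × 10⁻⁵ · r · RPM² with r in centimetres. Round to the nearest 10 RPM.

2270 RPM

Original rotor: r = 226 mm / 2 = 113 mm = 11.3 cm
RCF_original = 1.118 × 10⁻⁵ × 11.3 × (1580)² = 1.118 × 10⁻⁵ × 11.3 × 2,496,400 ≈ 315.4 × g
Target RCF = 1.5 × 315.4 ≈ 473.1 × g
Your rotor: r = 82 mm = 8.2 cm
473.1 = 1.118 × 10⁻⁵ × 8.2 × N²
N² = 473.1 / (9.1676 × 10⁻⁵) = 5,160,565
N ≈ √5,160,565 ≈ 2,271.7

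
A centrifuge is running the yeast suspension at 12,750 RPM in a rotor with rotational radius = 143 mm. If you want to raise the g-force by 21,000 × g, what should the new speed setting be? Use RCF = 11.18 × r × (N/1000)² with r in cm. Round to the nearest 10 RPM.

r = 143 mm = 14.3 cm
Current RCF = 11.18 × 14.3 × (12.75)² = 11.18 × 14.3 × 162.5625 ≈ 25,989.5 × g
Target RCF = 25,989.5 + 21,000 = 46,989.5 × g
(N/1000)² = 46,989.5 / 159.874 = 293.9158
N = 1000 × √293.9158 ≈ 17,144.0

17140 RPM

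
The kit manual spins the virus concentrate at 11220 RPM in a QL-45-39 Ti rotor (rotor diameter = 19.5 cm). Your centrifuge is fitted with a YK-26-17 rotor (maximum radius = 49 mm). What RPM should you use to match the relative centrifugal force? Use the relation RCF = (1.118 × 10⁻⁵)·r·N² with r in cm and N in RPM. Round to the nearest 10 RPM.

≈ 15830 RPM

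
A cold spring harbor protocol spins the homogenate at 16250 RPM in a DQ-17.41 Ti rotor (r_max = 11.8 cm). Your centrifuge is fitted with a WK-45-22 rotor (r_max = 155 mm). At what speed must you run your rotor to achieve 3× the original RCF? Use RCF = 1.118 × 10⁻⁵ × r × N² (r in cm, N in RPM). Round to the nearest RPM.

24558 RPM

RCF_original = 1.118 × 10⁻⁵ × 11.8 × (16250)² = 1.118 × 10⁻⁵ × 11.8 × 264,062,500 ≈ 34,836.2 × g
Target RCF = 3 × 34,836.2 ≈ 104,508.6 × g
Your rotor: r = 155 mm = 15.5 cm
104,508.6 = 1.118 × 10⁻⁵ × 15.5 × N²
N² = 104,508.6 / (17.329 × 10⁻⁵) = 603,085,002
N ≈ √603,085,002 ≈ 24,557.8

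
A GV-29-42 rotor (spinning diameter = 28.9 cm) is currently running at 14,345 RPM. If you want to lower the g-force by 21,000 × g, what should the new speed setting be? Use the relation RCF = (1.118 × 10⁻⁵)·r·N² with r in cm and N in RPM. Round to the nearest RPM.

r = 28.9 / 2 = 14.45 cm
Current RCF = 1.118 × 10⁻⁵ × 14.45 × (14345)² = 1.118 × 10⁻⁵ × 14.45 × 205,779,025 ≈ 33,243.8 × g
Target RCF = 33,243.8 − 21,000 = 12,243.8 × g
N² = 12,243.8 / (16.1551 × 10⁻⁵) = 75,789,070
N ≈ √75,789,070 ≈ 8,705.7

N₂ ≈ 8706 RPM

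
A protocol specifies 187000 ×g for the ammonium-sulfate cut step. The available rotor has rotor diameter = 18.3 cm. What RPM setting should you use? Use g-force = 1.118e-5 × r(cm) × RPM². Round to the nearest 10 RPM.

N ≈ 42760 RPM

r = 18.3 / 2 = 9.15 cm
RCF = 1.118 × 10⁻⁵ × r × N²
187,000 = 1.118 × 10⁻⁵ × 9.15 × N²
N² = 187,000 / (10.2297 × 10⁻⁵) = 1,828,010,597
N ≈ √1,828,010,597 ≈ 42,755.2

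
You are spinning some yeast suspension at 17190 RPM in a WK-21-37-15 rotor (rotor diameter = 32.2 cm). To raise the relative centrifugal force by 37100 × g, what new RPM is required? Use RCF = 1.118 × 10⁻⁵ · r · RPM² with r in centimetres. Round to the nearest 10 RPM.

22400 RPM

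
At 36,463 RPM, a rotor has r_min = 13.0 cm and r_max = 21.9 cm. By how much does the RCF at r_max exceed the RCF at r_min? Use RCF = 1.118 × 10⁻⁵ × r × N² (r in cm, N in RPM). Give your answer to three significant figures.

132000 × g

RCF_max = 1.118 × 10⁻⁵ × 21.9 × (36463)² = 1.118 × 10⁻⁵ × 21.9 × 1,329,550,369 ≈ 325,529.8 × g
RCF_min = 1.118 × 10⁻⁵ × 13 × (36463)² = 1.118 × 10⁻⁵ × 13 × 1,329,550,369 ≈ 193,236.9 × g
ΔRCF = 325,529.8 − 193,236.9 = 132,292.9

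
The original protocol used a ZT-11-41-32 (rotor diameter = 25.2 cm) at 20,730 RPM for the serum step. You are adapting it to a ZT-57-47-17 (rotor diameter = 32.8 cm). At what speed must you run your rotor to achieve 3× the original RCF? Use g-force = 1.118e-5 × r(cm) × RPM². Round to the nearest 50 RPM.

Original rotor: r = 25.2 / 2 = 12.6 cm
RCF_original = 1.118 × 10⁻⁵ × 12.6 × (20730)² = 1.118 × 10⁻⁵ × 12.6 × 429,732,900 ≈ 60,535.6 × g
Target RCF = 3 × 60,535.6 ≈ 181,606.8 × g
Your rotor: r = 32.8 / 2 = 16.4 cm
181,606.8 = 1.118 × 10⁻⁵ × 16.4 × N²
N² = 181,606.8 / (18.3352 × 10⁻⁵) = 990,481,696
N ≈ √990,481,696 ≈ 31,471.9

31450 RPM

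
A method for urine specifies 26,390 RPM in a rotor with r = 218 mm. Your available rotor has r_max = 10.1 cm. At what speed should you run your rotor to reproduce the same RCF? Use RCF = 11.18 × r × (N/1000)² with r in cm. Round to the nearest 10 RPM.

Original rotor: r = 218 mm = 21.8 cm
RCF = 11.18 × r × (N/1000)²
RCF_original = 11.18 × 21.8 × (26.39)² = 11.18 × 21.8 × 696.4321 ≈ 169,737.2 × g
169,737.2 = 11.18 × 10.1 × (N/1000)²
(N/1000)² = 169,737.2 / 112.918 = 1503.19
N = 1000 × √1503.19 ≈ 38,771.0

38770 RPM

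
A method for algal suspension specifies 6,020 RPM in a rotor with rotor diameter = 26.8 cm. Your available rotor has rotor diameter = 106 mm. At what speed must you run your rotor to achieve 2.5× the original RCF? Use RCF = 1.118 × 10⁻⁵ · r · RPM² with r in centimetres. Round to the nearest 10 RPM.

≈ 15130 RPM

Original rotor: r = 26.8 / 2 = 13.4 cm
RCF_original = 1.118 × 10⁻⁵ × 13.4 × (6020)² = 1.118 × 10⁻⁵ × 13.4 × 36,240,400 ≈ 5,429.2 × g
Target RCF = 2.5 × 5,429.2 ≈ 13,573 × g
Your rotor: r = 106 mm / 2 = 53 mm = 5.3 cm
13,573 = 1.118 × 10⁻⁵ × 5.3 × N²
N² = 13,573 / (5.9254 × 10⁻⁵) = 229,064,704
N ≈ √229,064,704 ≈ 15,134.9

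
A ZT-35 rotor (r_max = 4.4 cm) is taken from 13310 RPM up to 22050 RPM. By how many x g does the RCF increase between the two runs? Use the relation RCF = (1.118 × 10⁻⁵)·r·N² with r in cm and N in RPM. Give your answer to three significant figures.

RCF₁ = 1.118 × 10⁻⁵ × 4.4 × (13310)² = 1.118 × 10⁻⁵ × 4.4 × 177,156,100 ≈ 8,714.7 × g
RCF₂ = 1.118 × 10⁻⁵ × 4.4 × (22050)² = 1.118 × 10⁻⁵ × 4.4 × 486,202,500 ≈ 23,917.3 × g
Increase = 23,917.3 − 8,714.7 = 15,202.6

15200 x g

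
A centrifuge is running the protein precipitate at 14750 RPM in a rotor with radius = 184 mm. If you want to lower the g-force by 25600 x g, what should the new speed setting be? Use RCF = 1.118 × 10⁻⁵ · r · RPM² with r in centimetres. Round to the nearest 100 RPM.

r = 184 mm = 18.4 cm
Current RCF = 1.118 × 10⁻⁵ × 18.4 × (14750)² = 1.118 × 10⁻⁵ × 18.4 × 217,562,500 ≈ 44,755.2 × g
Target RCF = 44,755.2 − 25,600 = 19,155.2 × g
N² = 19,155.2 / (20.5712 × 10⁻⁵) = 93,116,590
N ≈ √93,116,590 ≈ 9,649.7

≈ 9600 RPM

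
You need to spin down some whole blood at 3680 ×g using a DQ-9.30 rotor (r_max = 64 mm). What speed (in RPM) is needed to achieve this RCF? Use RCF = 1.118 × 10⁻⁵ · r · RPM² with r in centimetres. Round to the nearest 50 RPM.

N ≈ 7150 RPM

r = 64 mm = 6.4 cm
3,680 = 1.118 × 10⁻⁵ × 6.4 × N²
N² = 3,680 / (7.1552 × 10⁻⁵) = 51,431,127
N ≈ √51,431,127 ≈ 7,171.5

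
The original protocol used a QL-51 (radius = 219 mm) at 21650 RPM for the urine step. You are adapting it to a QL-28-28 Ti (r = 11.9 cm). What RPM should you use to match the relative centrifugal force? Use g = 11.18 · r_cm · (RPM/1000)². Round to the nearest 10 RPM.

≈ 29370 RPM

Original rotor: r = 219 mm = 21.9 cm
RCF_original = 11.18 × 21.9 × (21.65)² = 11.18 × 21.9 × 468.7225 ≈ 114,763 × g
114,763 = 11.18 × 11.9 × (N/1000)²
(N/1000)² = 114,763 / 133.042 = 862.6073
N = 1000 × √862.6073 ≈ 29,370.2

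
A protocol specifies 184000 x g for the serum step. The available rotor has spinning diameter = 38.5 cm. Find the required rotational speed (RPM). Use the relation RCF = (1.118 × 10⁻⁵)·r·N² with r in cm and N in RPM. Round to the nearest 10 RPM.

r = 38.5 / 2 = 19.25 cm
184,000 = 1.118 × 10⁻⁵ × 19.25 × N²
N² = 184,000 / (21.5215 × 10⁻⁵) = 854,958,994
N ≈ √854,958,994 ≈ 29,239.7

29240 RPM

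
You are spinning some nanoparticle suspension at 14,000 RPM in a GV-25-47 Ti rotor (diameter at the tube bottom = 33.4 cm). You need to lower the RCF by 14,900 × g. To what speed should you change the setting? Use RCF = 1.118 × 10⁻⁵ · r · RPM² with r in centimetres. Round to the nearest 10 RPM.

r = 33.4 / 2 = 16.7 cm
Current RCF = 1.118 × 10⁻⁵ × 16.7 × (14000)² = 1.118 × 10⁻⁵ × 16.7 × 196,000,000 ≈ 36,594.4 × g
Target RCF = 36,594.4 − 14,900 = 21,694.4 × g
N² = 21,694.4 / (18.6706 × 10⁻⁵) = 116,195,516
N ≈ √116,195,516 ≈ 10,779.4

N₂ ≈ 10780 RPM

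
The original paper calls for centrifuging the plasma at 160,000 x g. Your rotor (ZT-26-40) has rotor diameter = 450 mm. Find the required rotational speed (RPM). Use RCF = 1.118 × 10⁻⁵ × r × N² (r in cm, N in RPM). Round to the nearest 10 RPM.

r = 450 mm / 2 = 225 mm = 22.5 cm
160,000 = 1.118 × 10⁻⁵ × 22.5 × N²
N² = 160,000 / (25.155 × 10⁻⁵) = 636,056,450
N ≈ √636,056,450 ≈ 25,220.2

25220 RPM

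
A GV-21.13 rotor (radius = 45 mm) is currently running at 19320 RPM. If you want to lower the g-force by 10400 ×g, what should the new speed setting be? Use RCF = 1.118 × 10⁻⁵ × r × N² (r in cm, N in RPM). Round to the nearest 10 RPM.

≈ 12910 RPM

r = 45 mm = 4.5 cm
Current RCF = 1.118 × 10⁻⁵ × 4.5 × (19320)² = 1.118 × 10⁻⁵ × 4.5 × 373,262,400 ≈ 18,778.8 × g
Target RCF = 18,778.8 − 10,400 = 8,378.8 × g
N² = 8,378.8 / (5.031 × 10⁻⁵) = 166,543,431
N ≈ √166,543,431 ≈ 12,905.2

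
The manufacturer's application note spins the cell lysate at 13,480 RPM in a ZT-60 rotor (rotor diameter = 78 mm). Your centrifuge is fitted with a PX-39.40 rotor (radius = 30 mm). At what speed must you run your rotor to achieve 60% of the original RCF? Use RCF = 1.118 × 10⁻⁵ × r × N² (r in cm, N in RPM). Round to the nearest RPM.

Original rotor: r = 78 mm / 2 = 39 mm = 3.9 cm
RCF_original = 1.118 × 10⁻⁵ × 3.9 × (13480)² = 1.118 × 10⁻⁵ × 3.9 × 181,710,400 ≈ 7,922.9 × g
Target RCF = 0.6 × 7,922.9 ≈ 4,753.7 × g
Your rotor: r = 30 mm = 3.0 cm
4,753.7 = 1.118 × 10⁻⁵ × 3 × N²
N² = 4,753.7 / (3.354 × 10⁻⁵) = 141,732,260
N ≈ √141,732,260 ≈ 11,905.1

11905 RPM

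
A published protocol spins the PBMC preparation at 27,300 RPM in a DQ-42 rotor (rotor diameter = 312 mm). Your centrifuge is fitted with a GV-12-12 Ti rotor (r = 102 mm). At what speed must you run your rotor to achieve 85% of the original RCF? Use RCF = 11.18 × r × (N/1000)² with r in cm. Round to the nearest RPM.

≈ 31127 RPM

Original rotor: r = 312 mm / 2 = 156 mm = 15.6 cm
RCF_original = 11.18 × 15.6 × (27.3)² = 11.18 × 15.6 × 745.29 ≈ 129,984.5 × g
Target RCF = 0.85 × 129,984.5 ≈ 110,486.8 × g
Your rotor: r = 102 mm = 10.2 cm
110,486.8 = 11.18 × 10.2 × (N/1000)²
(N/1000)² = 110,486.8 / 114.036 = 968.8765
N = 1000 × √968.8765 ≈ 31,126.8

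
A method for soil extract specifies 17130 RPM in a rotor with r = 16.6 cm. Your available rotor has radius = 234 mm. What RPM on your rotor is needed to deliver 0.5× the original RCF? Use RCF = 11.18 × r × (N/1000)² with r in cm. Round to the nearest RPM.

RCF = 11.18 × r × (N/1000)²
RCF_original = 11.18 × 16.6 × (17.13)² = 11.18 × 16.6 × 293.4369 ≈ 54,458.4 × g
Target RCF = 0.5 × 54,458.4 ≈ 27,229.2 × g
Your rotor: r = 234 mm = 23.4 cm
27,229.2 = 11.18 × 23.4 × (N/1000)²
(N/1000)² = 27,229.2 / 261.612 = 104.0824
N = 1000 × √104.0824 ≈ 10,202.1

10202 RPM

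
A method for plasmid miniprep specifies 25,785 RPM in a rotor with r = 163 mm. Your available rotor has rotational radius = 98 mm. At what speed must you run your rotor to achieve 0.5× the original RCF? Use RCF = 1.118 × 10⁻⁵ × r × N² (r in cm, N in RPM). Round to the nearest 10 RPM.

23510 RPM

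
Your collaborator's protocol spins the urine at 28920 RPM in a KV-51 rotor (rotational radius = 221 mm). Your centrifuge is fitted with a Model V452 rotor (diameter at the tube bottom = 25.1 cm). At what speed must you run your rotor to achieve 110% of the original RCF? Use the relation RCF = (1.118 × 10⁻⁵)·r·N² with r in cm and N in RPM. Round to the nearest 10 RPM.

Original rotor: r = 221 mm = 22.1 cm
RCF = 1.118 × 10⁻⁵ × r × N²
RCF_original = 1.118 × 10⁻⁵ × 22.1 × (28920)² = 1.118 × 10⁻⁵ × 22.1 × 836,366,400 ≈ 206,647.7 × g
Target RCF = 1.1 × 206,647.7 ≈ 227,312.5 × g
Your rotor: r = 25.1 / 2 = 12.55 cm
227,312.5 = 1.118 × 10⁻⁵ × 12.55 × N²
N² = 227,312.5 / (14.0309 × 10⁻⁵) = 1,620,084,955
N ≈ √1,620,084,955 ≈ 40,250.3

40250 RPM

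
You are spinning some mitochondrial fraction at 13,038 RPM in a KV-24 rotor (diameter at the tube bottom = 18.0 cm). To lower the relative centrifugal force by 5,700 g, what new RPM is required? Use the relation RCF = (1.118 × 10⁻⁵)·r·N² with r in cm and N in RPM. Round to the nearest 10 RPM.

10650 RPM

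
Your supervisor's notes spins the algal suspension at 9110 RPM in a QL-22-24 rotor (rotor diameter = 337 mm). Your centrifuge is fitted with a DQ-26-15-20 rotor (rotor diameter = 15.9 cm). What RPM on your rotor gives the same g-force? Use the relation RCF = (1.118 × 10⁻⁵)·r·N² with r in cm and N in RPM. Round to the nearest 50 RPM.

13250 RPM

Original rotor: r = 337 mm / 2 = 168.5 mm = 16.85 cm
RCF_original = 1.118 × 10⁻⁵ × 16.85 × (9110)² = 1.118 × 10⁻⁵ × 16.85 × 82,992,100 ≈ 15,634.3 × g
Your rotor: r = 15.9 / 2 = 7.95 cm
15,634.3 = 1.118 × 10⁻⁵ × 7.95 × N²
N² = 15,634.3 / (8.8881 × 10⁻⁵) = 175,901,486
N ≈ √175,901,486 ≈ 13,262.8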